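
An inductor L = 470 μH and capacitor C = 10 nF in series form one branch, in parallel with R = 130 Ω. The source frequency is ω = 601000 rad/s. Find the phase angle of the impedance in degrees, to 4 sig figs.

48.24°

X_L = ωL = 282.5 Ω
X_C = 1/(ωC) = 166.4 Ω
Branch 1: Z₁ = R = 130.0 Ω
Branch 2 (series LC): Z₂ = j(X_L − X_C) = j116.1 Ω
Parallel: Z = Z₁Z₂/(Z₁+Z₂), |Z| = 86.59 Ω, ∠Z = 48.24°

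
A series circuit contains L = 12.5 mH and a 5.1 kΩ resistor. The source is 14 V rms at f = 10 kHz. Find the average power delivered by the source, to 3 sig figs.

37.5 mW

ω = 2πf = 62830 rad/s
X_L = ωL = 785 Ω
Z = 5100 + j785 Ω
|Z| = √(5100² + 785²) = 5160 Ω
∠Z = arctan(785/5100) = 8.75°
I = V/|Z| = 2.71 mA
P = VI cos φ = 14 × 0.00271 × cos(8.75°) = 37.5 mW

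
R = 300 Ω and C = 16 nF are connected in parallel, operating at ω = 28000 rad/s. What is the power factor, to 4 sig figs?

X_C = 1/(ωC) = 2232 Ω
Parallel: admittances add. Y = 1/R + jωC
Y = (0.003333 + j0.0004480) S
|Y| = 0.003363 S → |Z| = 1/|Y| = 297.3 Ω, ∠Z = −∠Y = -7.655°
cos φ = cos(-7.655°) = 0.9911

0.9911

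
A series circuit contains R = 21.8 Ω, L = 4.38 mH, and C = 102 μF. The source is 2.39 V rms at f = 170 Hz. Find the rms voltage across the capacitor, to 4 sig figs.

ω = 2πf = 1068 rad/s
X_L = ωL = 4.678 Ω
X_C = 1/(ωC) = 9.178 Ω
Net reactance X = X_L − X_C = -4.500 Ω
Z = 21.80 − j4.500 Ω
|Z| = √(21.80² + 4.500²) = 22.26 Ω
I = V/|Z| = 107.4 mA
V_C = I·|Z_C| = 0.1074 × 9.178 = 0.9855 V

0.9855 V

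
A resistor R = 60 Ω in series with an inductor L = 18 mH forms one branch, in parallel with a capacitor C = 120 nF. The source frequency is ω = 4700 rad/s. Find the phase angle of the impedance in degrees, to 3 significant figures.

X_L = ωL = 84.6 Ω
X_C = 1/(ωC) = 1770 Ω
Branch 1 (R+jX_L): Z₁ = 60.0 + j84.6 Ω, |Z₁| = 104 Ω
Branch 2 (−jX_C): Z₂ = −j1770 Ω
Parallel: Z = Z₁Z₂/(Z₁+Z₂), |Z| = 109 Ω, ∠Z = 52.6°

52.6°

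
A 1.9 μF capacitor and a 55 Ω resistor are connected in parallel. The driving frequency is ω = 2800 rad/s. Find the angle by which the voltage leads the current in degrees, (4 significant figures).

X_C = 1/(ωC) = 188.0 Ω
Parallel: admittances add. Y = 1/R + jωC
Y = (0.01818 + j0.005320) S
|Y| = 0.01894 S → |Z| = 1/|Y| = 52.79 Ω, ∠Z = −∠Y = -16.31°

-16.31°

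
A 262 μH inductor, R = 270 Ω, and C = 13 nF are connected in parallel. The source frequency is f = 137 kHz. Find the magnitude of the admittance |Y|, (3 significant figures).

7.70 mS

ω = 2πf = 860800 rad/s
X_L = ωL = 226 Ω
X_C = 1/(ωC) = 89.4 Ω
Parallel: admittances add. Y = 1/R + 1/(jωL) + jωC
Y = (0.00370 + j0.00676) S
|Y| = 0.00770 S → |Z| = 1/|Y| = 130 Ω, ∠Z = −∠Y = -61.3°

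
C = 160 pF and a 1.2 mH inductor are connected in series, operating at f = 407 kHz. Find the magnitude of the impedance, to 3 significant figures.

625 Ω

ω = 2πf = 2.557e+06 rad/s
X_L = ωL = 3070 Ω
X_C = 1/(ωC) = 2440 Ω
Net reactance X = X_L − X_C = 625 Ω
Z = j625 Ω
|Z| = √(0² + 625²) = 625 Ω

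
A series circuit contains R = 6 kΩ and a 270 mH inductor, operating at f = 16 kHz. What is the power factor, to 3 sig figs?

0.216

ω = 2πf = 100500 rad/s
X_L = ωL = 27100 Ω
Z = 6000 + j27100 Ω
|Z| = √(6000² + 27100²) = 27800 Ω
∠Z = arctan(27100/6000) = 77.5°
cos φ = cos(77.5°) = 0.216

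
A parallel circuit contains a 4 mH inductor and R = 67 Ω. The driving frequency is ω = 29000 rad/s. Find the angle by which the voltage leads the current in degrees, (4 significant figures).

30.01°

X_L = ωL = 116.0 Ω
Parallel: admittances add. Y = 1/R + 1/(jωL)
Y = (0.01493 − j0.008621) S
|Y| = 0.01724 S → |Z| = 1/|Y| = 58.02 Ω, ∠Z = −∠Y = 30.01°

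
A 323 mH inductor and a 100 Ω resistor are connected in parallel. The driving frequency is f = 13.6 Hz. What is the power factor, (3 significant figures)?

ω = 2πf = 85.45 rad/s
X_L = ωL = 27.6 Ω
Parallel: admittances add. Y = 1/R + 1/(jωL)
Y = (0.0100 − j0.0362) S
|Y| = 0.0376 S → |Z| = 1/|Y| = 26.6 Ω, ∠Z = −∠Y = 74.6°
cos φ = cos(74.6°) = 0.266

0.266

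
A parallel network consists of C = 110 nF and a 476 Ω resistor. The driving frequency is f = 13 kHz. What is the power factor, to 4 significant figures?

0.2277

ω = 2πf = 81680 rad/s
X_C = 1/(ωC) = 111.3 Ω
Parallel: admittances add. Y = 1/R + jωC
Y = (0.002101 + j0.008985) S
|Y| = 0.009227 S → |Z| = 1/|Y| = 108.4 Ω, ∠Z = −∠Y = -76.84°
cos φ = cos(-76.84°) = 0.2277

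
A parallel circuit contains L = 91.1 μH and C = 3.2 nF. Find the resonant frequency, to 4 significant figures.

ω₀ = 1/√(LC) = 1/√(9.11e-05 × 3.2e-09) = 1.852e+06 rad/s
f₀ = ω₀/(2π) = 294.8 kHz

294.8 kHz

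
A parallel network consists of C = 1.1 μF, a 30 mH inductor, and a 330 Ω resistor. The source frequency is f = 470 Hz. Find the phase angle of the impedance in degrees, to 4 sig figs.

69.35°

ω = 2πf = 2953 rad/s
X_L = ωL = 88.59 Ω
X_C = 1/(ωC) = 307.8 Ω
Parallel: admittances add. Y = 1/R + 1/(jωL) + jωC
Y = (0.003030 − j0.008039) S
|Y| = 0.008591 S → |Z| = 1/|Y| = 116.4 Ω, ∠Z = −∠Y = 69.35°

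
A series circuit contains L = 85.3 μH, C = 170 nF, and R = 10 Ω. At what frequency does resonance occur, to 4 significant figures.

ω₀ = 1/√(LC) = 1/√(8.53e-05 × 1.7e-07) = 262600 rad/s
f₀ = ω₀/(2π) = 41.79 kHz

41.79 kHz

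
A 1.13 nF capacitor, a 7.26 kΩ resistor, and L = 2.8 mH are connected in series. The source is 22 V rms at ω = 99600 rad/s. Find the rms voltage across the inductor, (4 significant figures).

X_L = ωL = 278.9 Ω
X_C = 1/(ωC) = 8885 Ω
Net reactance X = X_L − X_C = -8606 Ω
Z = 7260 − j8606 Ω
|Z| = √(7260² + 8606²) = 11260 Ω
I = V/|Z| = 1.954 mA
V_L = I·|Z_L| = 0.001954 × 278.9 = 0.5449 V

0.5449 V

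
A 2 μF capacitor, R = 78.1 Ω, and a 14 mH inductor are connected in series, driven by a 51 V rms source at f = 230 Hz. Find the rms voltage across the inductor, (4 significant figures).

ω = 2πf = 1445 rad/s
X_L = ωL = 20.23 Ω
X_C = 1/(ωC) = 346.0 Ω
Net reactance X = X_L − X_C = -325.8 Ω
Z = 78.10 − j325.8 Ω
|Z| = √(78.10² + 325.8²) = 335.0 Ω
I = V/|Z| = 152.2 mA
V_L = I·|Z_L| = 0.1522 × 20.23 = 3.080 V

3.080 V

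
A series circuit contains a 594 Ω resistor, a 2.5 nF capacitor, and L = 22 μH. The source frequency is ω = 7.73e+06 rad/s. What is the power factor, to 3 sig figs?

X_L = ωL = 170 Ω
X_C = 1/(ωC) = 51.7 Ω
Net reactance X = X_L − X_C = 118 Ω
Z = 594 + j118 Ω
|Z| = √(594² + 118²) = 606 Ω
∠Z = arctan(118/594) = 11.3°
cos φ = cos(11.3°) = 0.981

0.981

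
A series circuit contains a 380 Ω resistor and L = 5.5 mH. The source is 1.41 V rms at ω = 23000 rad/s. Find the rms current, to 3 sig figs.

3.52 mA

X_L = ωL = 126 Ω
Z = 380 + j126 Ω
|Z| = √(380² + 126²) = 401 Ω
I = V/|Z| = 1.41/401 = 3.52 mA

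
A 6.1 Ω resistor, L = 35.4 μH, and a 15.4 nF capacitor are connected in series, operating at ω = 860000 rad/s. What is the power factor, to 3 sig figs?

X_L = ωL = 30.4 Ω
X_C = 1/(ωC) = 75.5 Ω
Net reactance X = X_L − X_C = -45.1 Ω
Z = 6.10 − j45.1 Ω
|Z| = √(6.10² + 45.1²) = 45.5 Ω
∠Z = arctan(-45.1/6.10) = -82.3°
cos φ = cos(-82.3°) = 0.134

0.134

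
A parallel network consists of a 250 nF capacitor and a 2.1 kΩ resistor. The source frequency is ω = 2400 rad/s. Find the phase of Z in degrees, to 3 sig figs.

-51.6°

X_C = 1/(ωC) = 1670 Ω
Parallel: admittances add. Y = 1/R + jωC
Y = (0.000476 + j0.000600) S
|Y| = 0.000766 S → |Z| = 1/|Y| = 1310 Ω, ∠Z = −∠Y = -51.6°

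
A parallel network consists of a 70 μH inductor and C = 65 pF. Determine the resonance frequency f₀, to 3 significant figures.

ω₀ = 1/√(LC) = 1/√(7e-05 × 6.5e-11) = 1.482e+07 rad/s
f₀ = ω₀/(2π) = 2.36 MHz

2.36 MHz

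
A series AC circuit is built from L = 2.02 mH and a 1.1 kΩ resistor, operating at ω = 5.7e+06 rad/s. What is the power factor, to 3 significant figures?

0.0951

X_L = ωL = 11500 Ω
Z = 1100 + j11500 Ω
|Z| = √(1100² + 11500²) = 11600 Ω
∠Z = arctan(11500/1100) = 84.5°
cos φ = cos(84.5°) = 0.0951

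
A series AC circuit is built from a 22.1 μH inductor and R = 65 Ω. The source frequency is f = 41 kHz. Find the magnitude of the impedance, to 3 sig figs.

65.2 Ω

ω = 2πf = 257600 rad/s
X_L = ωL = 5.69 Ω
Z = 65.0 + j5.69 Ω
|Z| = √(65.0² + 5.69²) = 65.2 Ω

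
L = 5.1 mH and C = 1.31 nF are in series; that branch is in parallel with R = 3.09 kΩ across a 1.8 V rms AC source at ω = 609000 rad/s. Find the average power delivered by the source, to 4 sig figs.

1.049 mW

X_L = ωL = 3106 Ω
X_C = 1/(ωC) = 1253 Ω
Branch 1: Z₁ = R = 3090 Ω
Branch 2 (series LC): Z₂ = j(X_L − X_C) = j1852 Ω
Parallel: Z = Z₁Z₂/(Z₁+Z₂), |Z| = 1589 Ω, ∠Z = 59.06°
I = V/|Z| = 1.133 mA
P = VI cos φ = 1.8 × 0.001133 × cos(59.06°) = 1.049 mW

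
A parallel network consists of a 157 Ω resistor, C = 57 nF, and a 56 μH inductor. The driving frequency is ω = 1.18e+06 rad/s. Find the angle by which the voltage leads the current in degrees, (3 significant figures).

X_L = ωL = 66.1 Ω
X_C = 1/(ωC) = 14.9 Ω
Parallel: admittances add. Y = 1/R + 1/(jωL) + jωC
Y = (0.00637 + j0.0521) S
|Y| = 0.0525 S → |Z| = 1/|Y| = 19.0 Ω, ∠Z = −∠Y = -83.0°

-83.0°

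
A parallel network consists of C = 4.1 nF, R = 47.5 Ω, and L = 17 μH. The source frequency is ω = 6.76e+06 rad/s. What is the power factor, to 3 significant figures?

X_L = ωL = 115 Ω
X_C = 1/(ωC) = 36.1 Ω
Parallel: admittances add. Y = 1/R + 1/(jωL) + jωC
Y = (0.0211 + j0.0190) S
|Y| = 0.0284 S → |Z| = 1/|Y| = 35.3 Ω, ∠Z = −∠Y = -42.1°
cos φ = cos(-42.1°) = 0.742

0.742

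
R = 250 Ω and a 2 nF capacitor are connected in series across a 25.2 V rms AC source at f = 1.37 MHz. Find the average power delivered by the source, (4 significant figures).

ω = 2πf = 8.608e+06 rad/s
X_C = 1/(ωC) = 58.09 Ω
Z = 250.0 − j58.09 Ω
|Z| = √(250.0² + 58.09²) = 256.7 Ω
∠Z = arctan(-58.09/250.0) = -13.08°
I = V/|Z| = 98.18 mA
P = VI cos φ = 25.2 × 0.09818 × cos(-13.08°) = 2.410 W

2.410 W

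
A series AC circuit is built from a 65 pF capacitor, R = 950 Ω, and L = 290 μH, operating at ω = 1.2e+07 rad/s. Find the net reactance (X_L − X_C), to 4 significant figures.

2198 Ω

X_L = ωL = 3480 Ω
X_C = 1/(ωC) = 1282 Ω
X = 3480 − 1282 = 2198 Ω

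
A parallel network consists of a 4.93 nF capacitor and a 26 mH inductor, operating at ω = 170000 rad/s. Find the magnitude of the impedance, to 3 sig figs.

1630 Ω

X_L = ωL = 4420 Ω
X_C = 1/(ωC) = 1190 Ω
Parallel: admittances add. Y = 1/(jωL) + jωC
Y = (0 + j0.000612) S
|Y| = 0.000612 S → |Z| = 1/|Y| = 1630 Ω, ∠Z = −∠Y = -90.0°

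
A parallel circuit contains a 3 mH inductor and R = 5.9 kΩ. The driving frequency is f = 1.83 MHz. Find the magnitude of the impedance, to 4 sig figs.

ω = 2πf = 1.15e+07 rad/s
X_L = ωL = 34490 Ω
Parallel: admittances add. Y = 1/R + 1/(jωL)
Y = (0.0001695 − j2.899e-05) S
|Y| = 0.0001720 S → |Z| = 1/|Y| = 5816 Ω, ∠Z = −∠Y = 9.706°

5816 Ω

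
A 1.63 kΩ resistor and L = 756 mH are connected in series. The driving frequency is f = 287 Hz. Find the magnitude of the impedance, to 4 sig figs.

ω = 2πf = 1803 rad/s
X_L = ωL = 1363 Ω
Z = 1630 + j1363 Ω
|Z| = √(1630² + 1363²) = 2125 Ω

2125 Ω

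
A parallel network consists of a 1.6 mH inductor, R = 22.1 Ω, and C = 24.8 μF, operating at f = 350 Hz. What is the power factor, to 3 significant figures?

ω = 2πf = 2199 rad/s
X_L = ωL = 3.52 Ω
X_C = 1/(ωC) = 18.3 Ω
Parallel: admittances add. Y = 1/R + 1/(jωL) + jωC
Y = (0.0452 − j0.230) S
|Y| = 0.234 S → |Z| = 1/|Y| = 4.27 Ω, ∠Z = −∠Y = 78.9°
cos φ = cos(78.9°) = 0.193

0.193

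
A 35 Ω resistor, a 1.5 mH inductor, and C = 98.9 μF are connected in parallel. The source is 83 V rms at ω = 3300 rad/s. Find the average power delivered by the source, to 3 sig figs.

197 W

X_L = ωL = 4.95 Ω
X_C = 1/(ωC) = 3.06 Ω
Parallel: admittances add. Y = 1/R + 1/(jωL) + jωC
Y = (0.0286 + j0.124) S
|Y| = 0.128 S → |Z| = 1/|Y| = 7.84 Ω, ∠Z = −∠Y = -77.1°
I = V/|Z| = 10.6 A
P = VI cos φ = 83 × 10.6 × cos(-77.1°) = 197 W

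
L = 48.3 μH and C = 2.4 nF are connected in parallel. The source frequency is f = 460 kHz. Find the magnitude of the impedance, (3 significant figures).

ω = 2πf = 2.89e+06 rad/s
X_L = ωL = 140 Ω
X_C = 1/(ωC) = 144 Ω
Parallel: admittances add. Y = 1/(jωL) + jωC
Y = (0 − j0.000227) S
|Y| = 0.000227 S → |Z| = 1/|Y| = 4410 Ω, ∠Z = −∠Y = 90.0°

4410 Ω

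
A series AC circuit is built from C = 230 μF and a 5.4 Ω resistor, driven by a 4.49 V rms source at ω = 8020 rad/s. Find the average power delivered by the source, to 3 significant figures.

3.70 W

X_C = 1/(ωC) = 0.542 Ω
Z = 5.40 − j0.542 Ω
|Z| = √(5.40² + 0.542²) = 5.43 Ω
∠Z = arctan(-0.542/5.40) = -5.73°
I = V/|Z| = 827 mA
P = VI cos φ = 4.49 × 0.827 × cos(-5.73°) = 3.70 W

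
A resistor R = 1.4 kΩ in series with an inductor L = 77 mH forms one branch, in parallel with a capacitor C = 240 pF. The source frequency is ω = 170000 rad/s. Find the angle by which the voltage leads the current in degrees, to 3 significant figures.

X_L = ωL = 13100 Ω
X_C = 1/(ωC) = 24500 Ω
Branch 1 (R+jX_L): Z₁ = 1400 + j13100 Ω, |Z₁| = 13200 Ω
Branch 2 (−jX_C): Z₂ = −j24500 Ω
Parallel: Z = Z₁Z₂/(Z₁+Z₂), |Z| = 28000 Ω, ∠Z = 76.9°

76.9°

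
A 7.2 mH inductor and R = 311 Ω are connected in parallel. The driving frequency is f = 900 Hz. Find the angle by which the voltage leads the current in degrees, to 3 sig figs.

82.5°

ω = 2πf = 5655 rad/s
X_L = ωL = 40.7 Ω
Parallel: admittances add. Y = 1/R + 1/(jωL)
Y = (0.00322 − j0.0246) S
|Y| = 0.0248 S → |Z| = 1/|Y| = 40.4 Ω, ∠Z = −∠Y = 82.5°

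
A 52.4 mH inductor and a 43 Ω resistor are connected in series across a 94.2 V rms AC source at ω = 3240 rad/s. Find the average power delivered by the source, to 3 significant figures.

X_L = ωL = 170 Ω
Z = 43.0 + j170 Ω
|Z| = √(43.0² + 170²) = 175 Ω
∠Z = arctan(170/43.0) = 75.8°
I = V/|Z| = 538 mA
P = VI cos φ = 94.2 × 0.538 × cos(75.8°) = 12.4 W

12.4 W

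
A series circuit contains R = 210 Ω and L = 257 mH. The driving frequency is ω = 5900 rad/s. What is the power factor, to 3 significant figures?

X_L = ωL = 1520 Ω
Z = 210 + j1520 Ω
|Z| = √(210² + 1520²) = 1530 Ω
∠Z = arctan(1520/210) = 82.1°
cos φ = cos(82.1°) = 0.137

0.137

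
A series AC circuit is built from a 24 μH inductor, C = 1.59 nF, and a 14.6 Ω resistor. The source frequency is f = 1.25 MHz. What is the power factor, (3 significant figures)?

0.133

ω = 2πf = 7.854e+06 rad/s
X_L = ωL = 188 Ω
X_C = 1/(ωC) = 80.1 Ω
Net reactance X = X_L − X_C = 108 Ω
Z = 14.6 + j108 Ω
|Z| = √(14.6² + 108²) = 109 Ω
∠Z = arctan(108/14.6) = 82.3°
cos φ = cos(82.3°) = 0.133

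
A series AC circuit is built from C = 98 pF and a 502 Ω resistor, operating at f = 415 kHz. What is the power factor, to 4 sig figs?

0.1272

ω = 2πf = 2.608e+06 rad/s
X_C = 1/(ωC) = 3913 Ω
Z = 502.0 − j3913 Ω
|Z| = √(502.0² + 3913²) = 3945 Ω
∠Z = arctan(-3913/502.0) = -82.69°
cos φ = cos(-82.69°) = 0.1272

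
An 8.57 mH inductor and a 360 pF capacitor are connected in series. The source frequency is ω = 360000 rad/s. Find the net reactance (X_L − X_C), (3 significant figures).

X_L = ωL = 3090 Ω
X_C = 1/(ωC) = 7720 Ω
X = 3090 − 7720 = -4630 Ω

-4630 Ω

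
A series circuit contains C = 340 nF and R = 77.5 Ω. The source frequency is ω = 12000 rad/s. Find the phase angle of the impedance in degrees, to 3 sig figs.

X_C = 1/(ωC) = 245 Ω
Z = 77.5 − j245 Ω
|Z| = √(77.5² + 245²) = 257 Ω
∠Z = arctan(-245/77.5) = -72.5°

-72.5°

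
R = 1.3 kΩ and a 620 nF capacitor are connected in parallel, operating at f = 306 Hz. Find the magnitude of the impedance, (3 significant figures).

705 Ω

ω = 2πf = 1923 rad/s
X_C = 1/(ωC) = 839 Ω
Parallel: admittances add. Y = 1/R + jωC
Y = (0.000769 + j0.00119) S
|Y| = 0.00142 S → |Z| = 1/|Y| = 705 Ω, ∠Z = −∠Y = -57.2°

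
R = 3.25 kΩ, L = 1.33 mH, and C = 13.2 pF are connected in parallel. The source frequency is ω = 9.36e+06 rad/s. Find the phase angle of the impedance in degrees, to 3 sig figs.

X_L = ωL = 12400 Ω
X_C = 1/(ωC) = 8090 Ω
Parallel: admittances add. Y = 1/R + 1/(jωL) + jωC
Y = (0.000308 + j4.32e-05) S
|Y| = 0.000311 S → |Z| = 1/|Y| = 3220 Ω, ∠Z = −∠Y = -8.00°

-8.00°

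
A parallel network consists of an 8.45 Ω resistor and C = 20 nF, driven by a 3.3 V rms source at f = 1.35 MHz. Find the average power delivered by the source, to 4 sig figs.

ω = 2πf = 8.482e+06 rad/s
X_C = 1/(ωC) = 5.895 Ω
Parallel: admittances add. Y = 1/R + jωC
Y = (0.1183 + j0.1696) S
|Y| = 0.2068 S → |Z| = 1/|Y| = 4.835 Ω, ∠Z = −∠Y = -55.10°
I = V/|Z| = 682.6 mA
P = VI cos φ = 3.3 × 0.6826 × cos(-55.10°) = 1.289 W

1.289 W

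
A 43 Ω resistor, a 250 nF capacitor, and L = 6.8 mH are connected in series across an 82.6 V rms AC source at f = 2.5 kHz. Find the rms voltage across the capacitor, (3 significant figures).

137 V

ω = 2πf = 15710 rad/s
X_L = ωL = 107 Ω
X_C = 1/(ωC) = 255 Ω
Net reactance X = X_L − X_C = -148 Ω
Z = 43.0 − j148 Ω
|Z| = √(43.0² + 148²) = 154 Ω
I = V/|Z| = 537 mA
V_C = I·|Z_C| = 0.537 × 255 = 137 V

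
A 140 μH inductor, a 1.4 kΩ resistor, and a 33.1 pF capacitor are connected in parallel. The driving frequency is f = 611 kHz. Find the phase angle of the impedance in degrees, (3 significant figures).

67.6°

ω = 2πf = 3.839e+06 rad/s
X_L = ωL = 537 Ω
X_C = 1/(ωC) = 7870 Ω
Parallel: admittances add. Y = 1/R + 1/(jωL) + jωC
Y = (0.000714 − j0.00173) S
|Y| = 0.00187 S → |Z| = 1/|Y| = 533 Ω, ∠Z = −∠Y = 67.6°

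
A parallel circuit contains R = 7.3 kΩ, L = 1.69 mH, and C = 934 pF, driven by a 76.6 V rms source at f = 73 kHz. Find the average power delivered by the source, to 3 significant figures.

804 mW

ω = 2πf = 458700 rad/s
X_L = ωL = 775 Ω
X_C = 1/(ωC) = 2330 Ω
Parallel: admittances add. Y = 1/R + 1/(jωL) + jωC
Y = (0.000137 − j0.000862) S
|Y| = 0.000872 S → |Z| = 1/|Y| = 1150 Ω, ∠Z = −∠Y = 81.0°
I = V/|Z| = 66.8 mA
P = VI cos φ = 76.6 × 0.0668 × cos(81.0°) = 804 mW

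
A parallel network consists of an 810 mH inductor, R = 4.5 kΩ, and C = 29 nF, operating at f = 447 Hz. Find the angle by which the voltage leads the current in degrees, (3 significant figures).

58.2°

ω = 2πf = 2809 rad/s
X_L = ωL = 2270 Ω
X_C = 1/(ωC) = 12300 Ω
Parallel: admittances add. Y = 1/R + 1/(jωL) + jωC
Y = (0.000222 − j0.000358) S
|Y| = 0.000421 S → |Z| = 1/|Y| = 2370 Ω, ∠Z = −∠Y = 58.2°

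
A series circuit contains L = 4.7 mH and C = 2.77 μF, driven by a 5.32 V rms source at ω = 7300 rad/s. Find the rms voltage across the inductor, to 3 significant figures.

X_L = ωL = 34.3 Ω
X_C = 1/(ωC) = 49.5 Ω
Net reactance X = X_L − X_C = -15.1 Ω
Z = − j15.1 Ω
|Z| = √(0² + 15.1²) = 15.1 Ω
I = V/|Z| = 351 mA
V_L = I·|Z_L| = 0.351 × 34.3 = 12.1 V

12.1 V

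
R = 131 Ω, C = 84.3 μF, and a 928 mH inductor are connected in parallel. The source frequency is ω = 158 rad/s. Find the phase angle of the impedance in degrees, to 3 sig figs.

X_L = ωL = 147 Ω
X_C = 1/(ωC) = 75.1 Ω
Parallel: admittances add. Y = 1/R + 1/(jωL) + jωC
Y = (0.00763 + j0.00650) S
|Y| = 0.0100 S → |Z| = 1/|Y| = 99.7 Ω, ∠Z = −∠Y = -40.4°

-40.4°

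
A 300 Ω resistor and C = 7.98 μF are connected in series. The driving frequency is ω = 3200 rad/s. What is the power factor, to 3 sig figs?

0.992

X_C = 1/(ωC) = 39.2 Ω
Z = 300 − j39.2 Ω
|Z| = √(300² + 39.2²) = 303 Ω
∠Z = arctan(-39.2/300) = -7.44°
cos φ = cos(-7.44°) = 0.992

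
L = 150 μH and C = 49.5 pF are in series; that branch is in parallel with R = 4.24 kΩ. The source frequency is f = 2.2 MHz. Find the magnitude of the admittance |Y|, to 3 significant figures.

ω = 2πf = 1.382e+07 rad/s
X_L = ωL = 2070 Ω
X_C = 1/(ωC) = 1460 Ω
Branch 1: Z₁ = R = 4240 Ω
Branch 2 (series LC): Z₂ = j(X_L − X_C) = j612 Ω
Parallel: Z = Z₁Z₂/(Z₁+Z₂), |Z| = 606 Ω, ∠Z = 81.8°
|Y| = 1/|Z| = 1.65 mS

1.65 mS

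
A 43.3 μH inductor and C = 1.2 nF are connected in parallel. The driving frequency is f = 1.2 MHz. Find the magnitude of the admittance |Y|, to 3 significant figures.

ω = 2πf = 7.54e+06 rad/s
X_L = ωL = 326 Ω
X_C = 1/(ωC) = 111 Ω
Parallel: admittances add. Y = 1/(jωL) + jωC
Y = (0 + j0.00598) S
|Y| = 0.00598 S → |Z| = 1/|Y| = 167 Ω, ∠Z = −∠Y = -90.0°

5.98 mS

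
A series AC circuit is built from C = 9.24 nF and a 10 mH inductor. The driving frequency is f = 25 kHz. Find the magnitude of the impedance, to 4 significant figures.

881.8 Ω

ω = 2πf = 157100 rad/s
X_L = ωL = 1571 Ω
X_C = 1/(ωC) = 689.0 Ω
Net reactance X = X_L − X_C = 881.8 Ω
Z = j881.8 Ω
|Z| = √(0² + 881.8²) = 881.8 Ω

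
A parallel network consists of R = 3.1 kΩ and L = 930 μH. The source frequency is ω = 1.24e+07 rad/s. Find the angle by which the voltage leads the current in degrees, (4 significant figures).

X_L = ωL = 11530 Ω
Parallel: admittances add. Y = 1/R + 1/(jωL)
Y = (0.0003226 − j8.672e-05) S
|Y| = 0.0003340 S → |Z| = 1/|Y| = 2994 Ω, ∠Z = −∠Y = 15.05°

15.05°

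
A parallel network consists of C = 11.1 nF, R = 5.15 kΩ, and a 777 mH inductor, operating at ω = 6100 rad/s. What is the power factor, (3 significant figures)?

0.805

X_L = ωL = 4740 Ω
X_C = 1/(ωC) = 14800 Ω
Parallel: admittances add. Y = 1/R + 1/(jωL) + jωC
Y = (0.000194 − j0.000143) S
|Y| = 0.000241 S → |Z| = 1/|Y| = 4140 Ω, ∠Z = −∠Y = 36.4°
cos φ = cos(36.4°) = 0.805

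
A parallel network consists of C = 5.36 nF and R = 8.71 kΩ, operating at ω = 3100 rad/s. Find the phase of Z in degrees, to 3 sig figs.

X_C = 1/(ωC) = 60200 Ω
Parallel: admittances add. Y = 1/R + jωC
Y = (0.000115 + j1.66e-05) S
|Y| = 0.000116 S → |Z| = 1/|Y| = 8620 Ω, ∠Z = −∠Y = -8.23°

-8.23°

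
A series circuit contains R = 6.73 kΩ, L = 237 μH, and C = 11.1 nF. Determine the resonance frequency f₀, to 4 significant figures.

98.13 kHz

ω₀ = 1/√(LC) = 1/√(0.000237 × 1.11e-08) = 616500 rad/s
f₀ = ω₀/(2π) = 98.13 kHz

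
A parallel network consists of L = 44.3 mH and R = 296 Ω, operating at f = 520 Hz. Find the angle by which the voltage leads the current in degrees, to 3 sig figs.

63.9°

ω = 2πf = 3267 rad/s
X_L = ωL = 145 Ω
Parallel: admittances add. Y = 1/R + 1/(jωL)
Y = (0.00338 − j0.00691) S
|Y| = 0.00769 S → |Z| = 1/|Y| = 130 Ω, ∠Z = −∠Y = 63.9°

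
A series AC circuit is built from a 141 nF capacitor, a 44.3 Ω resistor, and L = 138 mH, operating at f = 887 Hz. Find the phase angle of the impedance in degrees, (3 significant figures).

-85.0°

ω = 2πf = 5573 rad/s
X_L = ωL = 769 Ω
X_C = 1/(ωC) = 1270 Ω
Net reactance X = X_L − X_C = -503 Ω
Z = 44.3 − j503 Ω
|Z| = √(44.3² + 503²) = 505 Ω
∠Z = arctan(-503/44.3) = -85.0°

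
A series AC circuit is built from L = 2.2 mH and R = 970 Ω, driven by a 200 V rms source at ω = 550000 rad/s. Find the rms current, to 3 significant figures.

129 mA

X_L = ωL = 1210 Ω
Z = 970 + j1210 Ω
|Z| = √(970² + 1210²) = 1550 Ω
I = V/|Z| = 200/1550 = 129 mA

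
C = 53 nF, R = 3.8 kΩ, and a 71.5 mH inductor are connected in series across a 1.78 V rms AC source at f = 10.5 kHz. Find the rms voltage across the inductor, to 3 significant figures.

ω = 2πf = 65970 rad/s
X_L = ωL = 4720 Ω
X_C = 1/(ωC) = 286 Ω
Net reactance X = X_L − X_C = 4430 Ω
Z = 3800 + j4430 Ω
|Z| = √(3800² + 4430²) = 5840 Ω
I = V/|Z| = 305 μA
V_L = I·|Z_L| = 0.000305 × 4720 = 1.44 V

1.44 V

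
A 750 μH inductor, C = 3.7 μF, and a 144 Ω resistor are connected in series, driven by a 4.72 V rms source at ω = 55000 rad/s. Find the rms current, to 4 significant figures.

X_L = ωL = 41.25 Ω
X_C = 1/(ωC) = 4.914 Ω
Net reactance X = X_L − X_C = 36.34 Ω
Z = 144.0 + j36.34 Ω
|Z| = √(144.0² + 36.34²) = 148.5 Ω
I = V/|Z| = 4.72/148.5 = 31.78 mA

31.78 mA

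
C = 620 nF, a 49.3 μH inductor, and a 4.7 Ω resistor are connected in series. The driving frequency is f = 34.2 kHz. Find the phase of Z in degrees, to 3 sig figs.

ω = 2πf = 214900 rad/s
X_L = ωL = 10.6 Ω
X_C = 1/(ωC) = 7.51 Ω
Net reactance X = X_L − X_C = 3.09 Ω
Z = 4.70 + j3.09 Ω
|Z| = √(4.70² + 3.09²) = 5.62 Ω
∠Z = arctan(3.09/4.70) = 33.3°

33.3°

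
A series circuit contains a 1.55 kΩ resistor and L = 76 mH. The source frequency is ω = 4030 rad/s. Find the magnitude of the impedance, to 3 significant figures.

1580 Ω

X_L = ωL = 306 Ω
Z = 1550 + j306 Ω
|Z| = √(1550² + 306²) = 1580 Ω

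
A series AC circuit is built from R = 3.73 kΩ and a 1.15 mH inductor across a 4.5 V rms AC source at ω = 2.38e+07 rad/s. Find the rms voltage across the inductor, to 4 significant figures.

X_L = ωL = 27370 Ω
Z = 3730 + j27370 Ω
|Z| = √(3730² + 27370²) = 27620 Ω
I = V/|Z| = 162.9 μA
V_L = I·|Z_L| = 0.0001629 × 27370 = 4.459 V

4.459 V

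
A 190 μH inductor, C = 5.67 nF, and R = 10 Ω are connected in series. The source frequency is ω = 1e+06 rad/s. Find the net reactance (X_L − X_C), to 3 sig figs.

13.6 Ω

X_L = ωL = 190 Ω
X_C = 1/(ωC) = 176 Ω
X = 190 − 176 = 13.6 Ω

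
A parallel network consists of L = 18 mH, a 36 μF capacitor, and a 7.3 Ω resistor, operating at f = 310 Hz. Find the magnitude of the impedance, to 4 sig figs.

6.985 Ω

ω = 2πf = 1948 rad/s
X_L = ωL = 35.06 Ω
X_C = 1/(ωC) = 14.26 Ω
Parallel: admittances add. Y = 1/R + 1/(jωL) + jωC
Y = (0.1370 + j0.04160) S
|Y| = 0.1432 S → |Z| = 1/|Y| = 6.985 Ω, ∠Z = −∠Y = -16.89°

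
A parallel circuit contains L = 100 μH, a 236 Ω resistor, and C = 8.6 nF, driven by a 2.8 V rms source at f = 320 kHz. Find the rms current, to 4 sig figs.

ω = 2πf = 2.011e+06 rad/s
X_L = ωL = 201.1 Ω
X_C = 1/(ωC) = 57.83 Ω
Parallel: admittances add. Y = 1/R + 1/(jωL) + jωC
Y = (0.004237 + j0.01232) S
|Y| = 0.01303 S → |Z| = 1/|Y| = 76.77 Ω, ∠Z = −∠Y = -71.02°
I = V/|Z| = 2.8/76.77 = 36.47 mA

36.47 mA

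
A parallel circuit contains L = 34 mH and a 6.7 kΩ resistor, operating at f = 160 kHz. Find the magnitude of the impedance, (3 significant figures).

6570 Ω

ω = 2πf = 1.005e+06 rad/s
X_L = ωL = 34200 Ω
Parallel: admittances add. Y = 1/R + 1/(jωL)
Y = (0.000149 − j2.93e-05) S
|Y| = 0.000152 S → |Z| = 1/|Y| = 6570 Ω, ∠Z = −∠Y = 11.1°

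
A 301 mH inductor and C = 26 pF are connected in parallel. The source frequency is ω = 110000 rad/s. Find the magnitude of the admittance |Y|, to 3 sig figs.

X_L = ωL = 33100 Ω
X_C = 1/(ωC) = 350000 Ω
Parallel: admittances add. Y = 1/(jωL) + jωC
Y = (0 − j2.73e-05) S
|Y| = 2.73e-05 S → |Z| = 1/|Y| = 36600 Ω, ∠Z = −∠Y = 90.0°

27.3 μS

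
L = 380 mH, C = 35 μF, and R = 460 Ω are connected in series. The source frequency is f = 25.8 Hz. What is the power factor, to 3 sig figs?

0.970

ω = 2πf = 162.1 rad/s
X_L = ωL = 61.6 Ω
X_C = 1/(ωC) = 176 Ω
Net reactance X = X_L − X_C = -115 Ω
Z = 460 − j115 Ω
|Z| = √(460² + 115²) = 474 Ω
∠Z = arctan(-115/460) = -14.0°
cos φ = cos(-14.0°) = 0.970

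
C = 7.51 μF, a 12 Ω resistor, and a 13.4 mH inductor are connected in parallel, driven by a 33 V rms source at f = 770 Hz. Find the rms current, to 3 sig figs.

ω = 2πf = 4838 rad/s
X_L = ωL = 64.8 Ω
X_C = 1/(ωC) = 27.5 Ω
Parallel: admittances add. Y = 1/R + 1/(jωL) + jωC
Y = (0.0833 + j0.0209) S
|Y| = 0.0859 S → |Z| = 1/|Y| = 11.6 Ω, ∠Z = −∠Y = -14.1°
I = V/|Z| = 33/11.6 = 2.84 A

2.84 A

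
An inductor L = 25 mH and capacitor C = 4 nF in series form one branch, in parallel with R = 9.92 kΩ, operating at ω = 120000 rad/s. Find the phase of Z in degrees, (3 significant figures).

X_L = ωL = 3000 Ω
X_C = 1/(ωC) = 2080 Ω
Branch 1: Z₁ = R = 9920 Ω
Branch 2 (series LC): Z₂ = j(X_L − X_C) = j917 Ω
Parallel: Z = Z₁Z₂/(Z₁+Z₂), |Z| = 913 Ω, ∠Z = 84.7°

84.7°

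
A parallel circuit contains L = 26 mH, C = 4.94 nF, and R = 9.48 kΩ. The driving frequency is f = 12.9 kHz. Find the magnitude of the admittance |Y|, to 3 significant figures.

ω = 2πf = 81050 rad/s
X_L = ωL = 2110 Ω
X_C = 1/(ωC) = 2500 Ω
Parallel: admittances add. Y = 1/R + 1/(jωL) + jωC
Y = (0.000105 − j7.41e-05) S
|Y| = 0.000129 S → |Z| = 1/|Y| = 7760 Ω, ∠Z = −∠Y = 35.1°

129 μS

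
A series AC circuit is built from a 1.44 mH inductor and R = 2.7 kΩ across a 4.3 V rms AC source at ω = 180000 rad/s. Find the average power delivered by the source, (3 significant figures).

6.79 mW

X_L = ωL = 259 Ω
Z = 2700 + j259 Ω
|Z| = √(2700² + 259²) = 2710 Ω
∠Z = arctan(259/2700) = 5.48°
I = V/|Z| = 1.59 mA
P = VI cos φ = 4.3 × 0.00159 × cos(5.48°) = 6.79 mW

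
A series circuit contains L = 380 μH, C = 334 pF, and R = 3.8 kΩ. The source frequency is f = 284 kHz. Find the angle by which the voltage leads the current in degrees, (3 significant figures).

-14.7°

ω = 2πf = 1.784e+06 rad/s
X_L = ωL = 678 Ω
X_C = 1/(ωC) = 1680 Ω
Net reactance X = X_L − X_C = -1000 Ω
Z = 3800 − j1000 Ω
|Z| = √(3800² + 1000²) = 3930 Ω
∠Z = arctan(-1000/3800) = -14.7°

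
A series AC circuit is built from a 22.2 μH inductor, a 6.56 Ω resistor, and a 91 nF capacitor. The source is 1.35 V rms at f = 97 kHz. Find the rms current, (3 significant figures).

ω = 2πf = 609500 rad/s
X_L = ωL = 13.5 Ω
X_C = 1/(ωC) = 18.0 Ω
Net reactance X = X_L − X_C = -4.50 Ω
Z = 6.56 − j4.50 Ω
|Z| = √(6.56² + 4.50²) = 7.96 Ω
I = V/|Z| = 1.35/7.96 = 170 mA

170 mA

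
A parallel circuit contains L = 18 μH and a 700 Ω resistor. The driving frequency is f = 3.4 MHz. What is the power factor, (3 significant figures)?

0.481

ω = 2πf = 2.136e+07 rad/s
X_L = ωL = 385 Ω
Parallel: admittances add. Y = 1/R + 1/(jωL)
Y = (0.00143 − j0.00260) S
|Y| = 0.00297 S → |Z| = 1/|Y| = 337 Ω, ∠Z = −∠Y = 61.2°
cos φ = cos(61.2°) = 0.481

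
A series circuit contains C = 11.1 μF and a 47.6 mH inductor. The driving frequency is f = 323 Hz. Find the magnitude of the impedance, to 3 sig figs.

52.2 Ω

ω = 2πf = 2029 rad/s
X_L = ωL = 96.6 Ω
X_C = 1/(ωC) = 44.4 Ω
Net reactance X = X_L − X_C = 52.2 Ω
Z = j52.2 Ω
|Z| = √(0² + 52.2²) = 52.2 Ω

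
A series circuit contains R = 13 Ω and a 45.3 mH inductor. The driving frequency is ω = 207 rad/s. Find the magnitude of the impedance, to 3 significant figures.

16.0 Ω

X_L = ωL = 9.38 Ω
Z = 13.0 + j9.38 Ω
|Z| = √(13.0² + 9.38²) = 16.0 Ω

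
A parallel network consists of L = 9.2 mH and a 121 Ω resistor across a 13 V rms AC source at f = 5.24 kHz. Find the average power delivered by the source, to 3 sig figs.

ω = 2πf = 32920 rad/s
X_L = ωL = 303 Ω
Parallel: admittances add. Y = 1/R + 1/(jωL)
Y = (0.00826 − j0.00330) S
|Y| = 0.00890 S → |Z| = 1/|Y| = 112 Ω, ∠Z = −∠Y = 21.8°
I = V/|Z| = 116 mA
P = VI cos φ = 13 × 0.116 × cos(21.8°) = 1.40 W

1.40 W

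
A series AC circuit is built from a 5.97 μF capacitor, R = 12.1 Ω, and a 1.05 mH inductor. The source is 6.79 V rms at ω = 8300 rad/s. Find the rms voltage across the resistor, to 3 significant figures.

X_L = ωL = 8.71 Ω
X_C = 1/(ωC) = 20.2 Ω
Net reactance X = X_L − X_C = -11.5 Ω
Z = 12.1 − j11.5 Ω
|Z| = √(12.1² + 11.5²) = 16.7 Ω
I = V/|Z| = 407 mA
V_R = I·|Z_R| = 0.407 × 12.1 = 4.93 V

4.93 V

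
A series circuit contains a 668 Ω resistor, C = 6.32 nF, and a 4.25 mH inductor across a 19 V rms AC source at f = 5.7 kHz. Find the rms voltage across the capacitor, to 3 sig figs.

ω = 2πf = 35810 rad/s
X_L = ωL = 152 Ω
X_C = 1/(ωC) = 4420 Ω
Net reactance X = X_L − X_C = -4270 Ω
Z = 668 − j4270 Ω
|Z| = √(668² + 4270²) = 4320 Ω
I = V/|Z| = 4.40 mA
V_C = I·|Z_C| = 0.00440 × 4420 = 19.4 V

19.4 V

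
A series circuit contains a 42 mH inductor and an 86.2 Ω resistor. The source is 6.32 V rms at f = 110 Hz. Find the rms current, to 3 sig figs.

ω = 2πf = 691.2 rad/s
X_L = ωL = 29.0 Ω
Z = 86.2 + j29.0 Ω
|Z| = √(86.2² + 29.0²) = 91.0 Ω
I = V/|Z| = 6.32/91.0 = 69.5 mA

69.5 mA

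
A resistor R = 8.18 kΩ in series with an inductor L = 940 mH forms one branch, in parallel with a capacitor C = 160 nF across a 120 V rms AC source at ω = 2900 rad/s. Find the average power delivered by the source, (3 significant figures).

X_L = ωL = 2730 Ω
X_C = 1/(ωC) = 2160 Ω
Branch 1 (R+jX_L): Z₁ = 8180 + j2730 Ω, |Z₁| = 8620 Ω
Branch 2 (−jX_C): Z₂ = −j2160 Ω
Parallel: Z = Z₁Z₂/(Z₁+Z₂), |Z| = 2270 Ω, ∠Z = -75.6°
I = V/|Z| = 53.0 mA
P = VI cos φ = 120 × 0.0530 × cos(-75.6°) = 1.58 W

1.58 W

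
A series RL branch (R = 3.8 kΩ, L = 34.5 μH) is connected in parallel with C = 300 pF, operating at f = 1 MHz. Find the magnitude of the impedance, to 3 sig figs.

ω = 2πf = 6.283e+06 rad/s
X_L = ωL = 217 Ω
X_C = 1/(ωC) = 531 Ω
Branch 1 (R+jX_L): Z₁ = 3800 + j217 Ω, |Z₁| = 3810 Ω
Branch 2 (−jX_C): Z₂ = −j531 Ω
Parallel: Z = Z₁Z₂/(Z₁+Z₂), |Z| = 530 Ω, ∠Z = -82.0°

530 Ω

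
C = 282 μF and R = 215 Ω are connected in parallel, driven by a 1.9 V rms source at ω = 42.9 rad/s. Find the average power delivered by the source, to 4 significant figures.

X_C = 1/(ωC) = 82.66 Ω
Parallel: admittances add. Y = 1/R + jωC
Y = (0.004651 + j0.01210) S
|Y| = 0.01296 S → |Z| = 1/|Y| = 77.15 Ω, ∠Z = −∠Y = -68.97°
I = V/|Z| = 24.63 mA
P = VI cos φ = 1.9 × 0.02463 × cos(-68.97°) = 16.79 mW

16.79 mW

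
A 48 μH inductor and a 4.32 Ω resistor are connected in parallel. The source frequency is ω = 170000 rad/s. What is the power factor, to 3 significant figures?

0.884

X_L = ωL = 8.16 Ω
Parallel: admittances add. Y = 1/R + 1/(jωL)
Y = (0.231 − j0.123) S
|Y| = 0.262 S → |Z| = 1/|Y| = 3.82 Ω, ∠Z = −∠Y = 27.9°
cos φ = cos(27.9°) = 0.884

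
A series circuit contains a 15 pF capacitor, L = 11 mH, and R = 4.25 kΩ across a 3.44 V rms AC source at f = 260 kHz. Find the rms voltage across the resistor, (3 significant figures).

ω = 2πf = 1.634e+06 rad/s
X_L = ωL = 18000 Ω
X_C = 1/(ωC) = 40800 Ω
Net reactance X = X_L − X_C = -22800 Ω
Z = 4250 − j22800 Ω
|Z| = √(4250² + 22800²) = 23200 Ω
I = V/|Z| = 148 μA
V_R = I·|Z_R| = 0.000148 × 4250 = 0.629 V

0.629 V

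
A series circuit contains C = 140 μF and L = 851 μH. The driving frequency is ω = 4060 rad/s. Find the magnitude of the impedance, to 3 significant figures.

X_L = ωL = 3.46 Ω
X_C = 1/(ωC) = 1.76 Ω
Net reactance X = X_L − X_C = 1.70 Ω
Z = j1.70 Ω
|Z| = √(0² + 1.70²) = 1.70 Ω

1.70 Ω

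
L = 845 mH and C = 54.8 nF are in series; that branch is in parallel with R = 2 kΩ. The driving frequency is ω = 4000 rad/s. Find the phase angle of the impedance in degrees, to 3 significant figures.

X_L = ωL = 3380 Ω
X_C = 1/(ωC) = 4560 Ω
Branch 1: Z₁ = R = 2000 Ω
Branch 2 (series LC): Z₂ = j(X_L − X_C) = −j1180 Ω
Parallel: Z = Z₁Z₂/(Z₁+Z₂), |Z| = 1020 Ω, ∠Z = -59.4°

-59.4°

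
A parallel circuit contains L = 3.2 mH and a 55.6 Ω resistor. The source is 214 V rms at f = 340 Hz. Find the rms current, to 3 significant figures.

31.5 A

ω = 2πf = 2136 rad/s
X_L = ωL = 6.84 Ω
Parallel: admittances add. Y = 1/R + 1/(jωL)
Y = (0.0180 − j0.146) S
|Y| = 0.147 S → |Z| = 1/|Y| = 6.79 Ω, ∠Z = −∠Y = 83.0°
I = V/|Z| = 214/6.79 = 31.5 A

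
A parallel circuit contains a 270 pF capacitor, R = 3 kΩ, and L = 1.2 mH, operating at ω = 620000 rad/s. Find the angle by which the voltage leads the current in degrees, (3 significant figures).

74.2°

X_L = ωL = 744 Ω
X_C = 1/(ωC) = 5970 Ω
Parallel: admittances add. Y = 1/R + 1/(jωL) + jωC
Y = (0.000333 − j0.00118) S
|Y| = 0.00122 S → |Z| = 1/|Y| = 818 Ω, ∠Z = −∠Y = 74.2°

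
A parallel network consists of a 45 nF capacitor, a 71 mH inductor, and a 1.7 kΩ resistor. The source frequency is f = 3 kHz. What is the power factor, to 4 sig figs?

0.9856

ω = 2πf = 18850 rad/s
X_L = ωL = 1338 Ω
X_C = 1/(ωC) = 1179 Ω
Parallel: admittances add. Y = 1/R + 1/(jωL) + jωC
Y = (0.0005882 + j0.0001010) S
|Y| = 0.0005968 S → |Z| = 1/|Y| = 1675 Ω, ∠Z = −∠Y = -9.745°
cos φ = cos(-9.745°) = 0.9856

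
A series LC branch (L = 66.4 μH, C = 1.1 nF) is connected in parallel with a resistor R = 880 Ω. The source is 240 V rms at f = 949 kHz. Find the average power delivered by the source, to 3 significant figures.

ω = 2πf = 5.963e+06 rad/s
X_L = ωL = 396 Ω
X_C = 1/(ωC) = 152 Ω
Branch 1: Z₁ = R = 880 Ω
Branch 2 (series LC): Z₂ = j(X_L − X_C) = j243 Ω
Parallel: Z = Z₁Z₂/(Z₁+Z₂), |Z| = 235 Ω, ∠Z = 74.5°
I = V/|Z| = 1.02 A
P = VI cos φ = 240 × 1.02 × cos(74.5°) = 65.5 W

65.5 W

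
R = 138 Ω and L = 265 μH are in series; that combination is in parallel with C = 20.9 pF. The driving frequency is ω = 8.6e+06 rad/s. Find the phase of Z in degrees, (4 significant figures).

84.13°

X_L = ωL = 2279 Ω
X_C = 1/(ωC) = 5564 Ω
Branch 1 (R+jX_L): Z₁ = 138.0 + j2279 Ω, |Z₁| = 2283 Ω
Branch 2 (−jX_C): Z₂ = −j5564 Ω
Parallel: Z = Z₁Z₂/(Z₁+Z₂), |Z| = 3864 Ω, ∠Z = 84.13°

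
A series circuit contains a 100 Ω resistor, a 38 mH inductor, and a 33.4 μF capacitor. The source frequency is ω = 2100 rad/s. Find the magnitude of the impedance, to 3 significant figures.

120 Ω

X_L = ωL = 79.8 Ω
X_C = 1/(ωC) = 14.3 Ω
Net reactance X = X_L − X_C = 65.5 Ω
Z = 100 + j65.5 Ω
|Z| = √(100² + 65.5²) = 120 Ω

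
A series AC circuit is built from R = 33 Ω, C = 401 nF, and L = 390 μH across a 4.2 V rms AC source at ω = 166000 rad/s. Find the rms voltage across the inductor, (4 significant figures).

4.557 V

X_L = ωL = 64.74 Ω
X_C = 1/(ωC) = 15.02 Ω
Net reactance X = X_L − X_C = 49.72 Ω
Z = 33.00 + j49.72 Ω
|Z| = √(33.00² + 49.72²) = 59.67 Ω
I = V/|Z| = 70.38 mA
V_L = I·|Z_L| = 0.07038 × 64.74 = 4.557 V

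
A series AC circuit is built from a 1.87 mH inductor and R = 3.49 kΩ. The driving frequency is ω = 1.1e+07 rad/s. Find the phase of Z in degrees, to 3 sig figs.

80.4°

X_L = ωL = 20600 Ω
Z = 3490 + j20600 Ω
|Z| = √(3490² + 20600²) = 20900 Ω
∠Z = arctan(20600/3490) = 80.4°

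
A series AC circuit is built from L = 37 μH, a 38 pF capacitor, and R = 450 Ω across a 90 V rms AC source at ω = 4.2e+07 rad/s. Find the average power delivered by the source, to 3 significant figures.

X_L = ωL = 1550 Ω
X_C = 1/(ωC) = 627 Ω
Net reactance X = X_L − X_C = 927 Ω
Z = 450 + j927 Ω
|Z| = √(450² + 927²) = 1030 Ω
∠Z = arctan(927/450) = 64.1°
I = V/|Z| = 87.3 mA
P = VI cos φ = 90 × 0.0873 × cos(64.1°) = 3.43 W

3.43 W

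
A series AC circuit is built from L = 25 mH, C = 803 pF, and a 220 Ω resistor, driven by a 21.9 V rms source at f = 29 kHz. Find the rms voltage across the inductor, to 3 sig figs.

ω = 2πf = 182200 rad/s
X_L = ωL = 4560 Ω
X_C = 1/(ωC) = 6830 Ω
Net reactance X = X_L − X_C = -2280 Ω
Z = 220 − j2280 Ω
|Z| = √(220² + 2280²) = 2290 Ω
I = V/|Z| = 9.56 mA
V_L = I·|Z_L| = 0.00956 × 4560 = 43.6 V

43.6 V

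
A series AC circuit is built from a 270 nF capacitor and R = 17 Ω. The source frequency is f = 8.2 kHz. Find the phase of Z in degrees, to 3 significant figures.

-76.7°

ω = 2πf = 51520 rad/s
X_C = 1/(ωC) = 71.9 Ω
Z = 17.0 − j71.9 Ω
|Z| = √(17.0² + 71.9²) = 73.9 Ω
∠Z = arctan(-71.9/17.0) = -76.7°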